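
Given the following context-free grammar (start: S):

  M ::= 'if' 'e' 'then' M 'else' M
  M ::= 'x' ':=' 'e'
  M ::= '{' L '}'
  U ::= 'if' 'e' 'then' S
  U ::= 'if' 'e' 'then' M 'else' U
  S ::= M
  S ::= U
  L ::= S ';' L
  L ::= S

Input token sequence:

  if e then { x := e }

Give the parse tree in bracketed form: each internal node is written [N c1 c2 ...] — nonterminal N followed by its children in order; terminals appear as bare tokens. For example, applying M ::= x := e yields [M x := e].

S
U
if e then S
if e then M
if e then { L }
if e then { S }
if e then { M }
if e then { x := e }

[S [U if e then [S [M { [L [S [M x := e]]] }]]]]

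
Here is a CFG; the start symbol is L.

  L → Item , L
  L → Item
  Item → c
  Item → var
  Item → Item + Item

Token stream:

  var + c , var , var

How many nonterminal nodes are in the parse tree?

8

[L [Item [Item var] + [Item c]] , [L [Item var] , [L [Item var]]]]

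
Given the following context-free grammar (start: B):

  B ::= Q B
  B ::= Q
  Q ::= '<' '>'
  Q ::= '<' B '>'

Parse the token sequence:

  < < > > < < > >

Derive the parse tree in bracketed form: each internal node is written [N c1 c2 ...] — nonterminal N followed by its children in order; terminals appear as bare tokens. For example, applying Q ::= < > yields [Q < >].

[B [Q < [B [Q < >]] >] [B [Q < [B [Q < >]] >]]]

B
Q B
< B > B
< Q > B
< < > > B
< < > > Q
< < > > < B >
< < > > < Q >
< < > > < < > >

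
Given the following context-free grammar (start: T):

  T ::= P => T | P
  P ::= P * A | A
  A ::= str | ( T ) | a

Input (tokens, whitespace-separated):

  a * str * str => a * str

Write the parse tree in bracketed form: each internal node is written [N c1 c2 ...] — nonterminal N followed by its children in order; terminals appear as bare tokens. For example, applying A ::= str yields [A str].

[T [P [P [P [A a]] * [A str]] * [A str]] => [T [P [P [A a]] * [A str]]]]

T
P => T
P * A => T
P * A * A => T
A * A * A => T
a * A * A => T
a * str * A => T
a * str * str => T
a * str * str => P
a * str * str => P * A
a * str * str => A * A
a * str * str => a * A
a * str * str => a * str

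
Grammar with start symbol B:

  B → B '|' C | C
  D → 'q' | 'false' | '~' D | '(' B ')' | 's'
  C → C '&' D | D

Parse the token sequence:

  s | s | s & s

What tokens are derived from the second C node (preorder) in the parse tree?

s

[B [B [B [C [D s]]] | [C [D s]]] | [C [C [D s]] & [D s]]]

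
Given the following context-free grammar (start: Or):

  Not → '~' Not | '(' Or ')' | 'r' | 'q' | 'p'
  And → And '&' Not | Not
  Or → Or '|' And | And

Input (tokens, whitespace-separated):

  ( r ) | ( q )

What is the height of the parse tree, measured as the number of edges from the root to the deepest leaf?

[Or [Or [And [Not ( [Or [And [Not r]]] )]]] | [And [Not ( [Or [And [Not q]]] )]]]

7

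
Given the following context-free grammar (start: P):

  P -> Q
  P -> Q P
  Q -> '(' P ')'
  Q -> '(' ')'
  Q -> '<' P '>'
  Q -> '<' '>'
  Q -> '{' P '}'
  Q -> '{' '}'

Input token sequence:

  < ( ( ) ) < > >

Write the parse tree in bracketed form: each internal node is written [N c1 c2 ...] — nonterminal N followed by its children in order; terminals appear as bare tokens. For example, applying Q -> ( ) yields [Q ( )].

P
Q
< P >
< Q P >
< ( P ) P >
< ( Q ) P >
< ( ( ) ) P >
< ( ( ) ) Q >
< ( ( ) ) < > >

[P [Q < [P [Q ( [P [Q ( )]] )] [P [Q < >]]] >]]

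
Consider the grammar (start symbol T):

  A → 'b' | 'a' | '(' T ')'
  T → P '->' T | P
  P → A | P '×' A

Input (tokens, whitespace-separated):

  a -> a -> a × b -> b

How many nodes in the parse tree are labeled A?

[T [P [A a]] -> [T [P [A a]] -> [T [P [P [A a]] × [A b]] -> [T [P [A b]]]]]]

5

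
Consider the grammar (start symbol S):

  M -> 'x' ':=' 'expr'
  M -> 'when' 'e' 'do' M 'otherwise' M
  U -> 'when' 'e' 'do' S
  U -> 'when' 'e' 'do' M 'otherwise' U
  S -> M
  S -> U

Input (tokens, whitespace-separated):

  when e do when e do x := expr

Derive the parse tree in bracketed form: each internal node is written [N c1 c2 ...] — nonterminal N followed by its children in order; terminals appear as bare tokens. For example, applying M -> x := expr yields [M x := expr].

S
U
when e do S
when e do U
when e do when e do S
when e do when e do M
when e do when e do x := expr

[S [U when e do [S [U when e do [S [M x := expr]]]]]]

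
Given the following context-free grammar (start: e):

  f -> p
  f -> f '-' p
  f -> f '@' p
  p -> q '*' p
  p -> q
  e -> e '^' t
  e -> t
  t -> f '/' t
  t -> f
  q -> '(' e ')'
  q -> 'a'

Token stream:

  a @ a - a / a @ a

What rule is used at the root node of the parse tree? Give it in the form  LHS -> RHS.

e -> t

[e [t [f [f [f [p [q a]]] @ [p [q a]]] - [p [q a]]] / [t [f [f [p [q a]]] @ [p [q a]]]]]]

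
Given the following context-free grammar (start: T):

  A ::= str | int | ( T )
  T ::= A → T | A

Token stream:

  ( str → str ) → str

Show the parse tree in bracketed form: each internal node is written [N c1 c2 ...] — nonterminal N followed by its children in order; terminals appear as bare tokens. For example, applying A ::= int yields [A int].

T
A → T
( T ) → T
( A → T ) → T
( str → T ) → T
( str → A ) → T
( str → str ) → T
( str → str ) → A
( str → str ) → str

[T [A ( [T [A str] → [T [A str]]] )] → [T [A str]]]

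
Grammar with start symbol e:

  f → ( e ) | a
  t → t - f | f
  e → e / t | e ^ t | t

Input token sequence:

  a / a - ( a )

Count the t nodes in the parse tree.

[e [e [t [f a]]] / [t [t [f a]] - [f ( [e [t [f a]]] )]]]

4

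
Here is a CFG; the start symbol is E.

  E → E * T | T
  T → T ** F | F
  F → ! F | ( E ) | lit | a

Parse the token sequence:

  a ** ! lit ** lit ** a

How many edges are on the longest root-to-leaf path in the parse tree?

6

[E [T [T [T [T [F a]] ** [F ! [F lit]]] ** [F lit]] ** [F a]]]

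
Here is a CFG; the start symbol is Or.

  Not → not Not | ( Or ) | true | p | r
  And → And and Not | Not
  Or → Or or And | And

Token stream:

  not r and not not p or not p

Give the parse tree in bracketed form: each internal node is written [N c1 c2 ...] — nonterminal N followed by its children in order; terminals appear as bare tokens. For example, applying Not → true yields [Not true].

[Or [Or [And [And [Not not [Not r]]] and [Not not [Not not [Not p]]]]] or [And [Not not [Not p]]]]

Or
Or or And
And or And
And and Not or And
Not and Not or And
not Not and Not or And
not r and Not or And
not r and not Not or And
not r and not not Not or And
not r and not not p or And
not r and not not p or Not
not r and not not p or not Not
not r and not not p or not p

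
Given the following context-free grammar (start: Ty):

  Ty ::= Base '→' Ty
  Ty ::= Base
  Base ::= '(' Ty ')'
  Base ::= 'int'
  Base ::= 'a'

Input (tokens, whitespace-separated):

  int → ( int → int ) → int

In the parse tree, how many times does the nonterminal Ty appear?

5

[Ty [Base int] → [Ty [Base ( [Ty [Base int] → [Ty [Base int]]] )] → [Ty [Base int]]]]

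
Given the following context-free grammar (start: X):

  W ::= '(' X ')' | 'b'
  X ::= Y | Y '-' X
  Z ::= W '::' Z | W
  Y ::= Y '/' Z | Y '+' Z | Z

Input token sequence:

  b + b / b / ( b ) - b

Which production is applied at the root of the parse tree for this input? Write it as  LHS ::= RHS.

[X [Y [Y [Y [Y [Z [W b]]] + [Z [W b]]] / [Z [W b]]] / [Z [W ( [X [Y [Z [W b]]]] )]]] - [X [Y [Z [W b]]]]]

X ::= Y '-' X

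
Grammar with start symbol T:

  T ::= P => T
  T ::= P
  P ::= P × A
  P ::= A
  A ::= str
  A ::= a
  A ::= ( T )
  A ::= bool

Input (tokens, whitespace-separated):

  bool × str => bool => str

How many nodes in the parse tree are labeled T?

3

[T [P [P [A bool]] × [A str]] => [T [P [A bool]] => [T [P [A str]]]]]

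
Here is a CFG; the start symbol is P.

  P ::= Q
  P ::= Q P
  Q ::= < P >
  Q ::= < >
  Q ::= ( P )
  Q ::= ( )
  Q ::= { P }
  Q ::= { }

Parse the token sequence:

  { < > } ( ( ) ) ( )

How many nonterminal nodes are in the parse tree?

10

[P [Q { [P [Q < >]] }] [P [Q ( [P [Q ( )]] )] [P [Q ( )]]]]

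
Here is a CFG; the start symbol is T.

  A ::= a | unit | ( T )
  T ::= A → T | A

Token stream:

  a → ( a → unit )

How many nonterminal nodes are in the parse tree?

8

[T [A a] → [T [A ( [T [A a] → [T [A unit]]] )]]]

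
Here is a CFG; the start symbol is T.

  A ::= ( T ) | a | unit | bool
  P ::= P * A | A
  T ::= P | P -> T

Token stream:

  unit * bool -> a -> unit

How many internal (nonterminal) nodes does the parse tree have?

[T [P [P [A unit]] * [A bool]] -> [T [P [A a]] -> [T [P [A unit]]]]]

11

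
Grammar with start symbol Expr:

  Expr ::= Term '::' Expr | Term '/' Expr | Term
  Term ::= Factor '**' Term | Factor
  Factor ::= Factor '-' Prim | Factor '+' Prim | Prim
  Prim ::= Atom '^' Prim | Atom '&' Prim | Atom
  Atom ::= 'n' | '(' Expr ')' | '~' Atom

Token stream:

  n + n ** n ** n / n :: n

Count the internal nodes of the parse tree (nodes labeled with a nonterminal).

[Expr [Term [Factor [Factor [Prim [Atom n]]] + [Prim [Atom n]]] ** [Term [Factor [Prim [Atom n]]] ** [Term [Factor [Prim [Atom n]]]]]] / [Expr [Term [Factor [Prim [Atom n]]]] :: [Expr [Term [Factor [Prim [Atom n]]]]]]]

26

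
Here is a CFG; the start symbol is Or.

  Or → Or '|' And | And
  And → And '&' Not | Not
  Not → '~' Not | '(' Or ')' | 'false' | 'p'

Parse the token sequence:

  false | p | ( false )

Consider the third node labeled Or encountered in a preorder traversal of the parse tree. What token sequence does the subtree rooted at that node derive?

[Or [Or [Or [And [Not false]]] | [And [Not p]]] | [And [Not ( [Or [And [Not false]]] )]]]

false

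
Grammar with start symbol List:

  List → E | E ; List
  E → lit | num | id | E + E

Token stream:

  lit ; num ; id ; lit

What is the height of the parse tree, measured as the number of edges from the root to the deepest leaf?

5

[List [E lit] ; [List [E num] ; [List [E id] ; [List [E lit]]]]]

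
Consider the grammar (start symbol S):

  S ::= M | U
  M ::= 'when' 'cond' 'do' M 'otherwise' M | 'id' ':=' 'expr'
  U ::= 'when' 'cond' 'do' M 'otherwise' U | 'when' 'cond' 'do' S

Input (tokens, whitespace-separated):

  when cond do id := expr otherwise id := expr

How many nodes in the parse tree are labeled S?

[S [M when cond do [M id := expr] otherwise [M id := expr]]]

1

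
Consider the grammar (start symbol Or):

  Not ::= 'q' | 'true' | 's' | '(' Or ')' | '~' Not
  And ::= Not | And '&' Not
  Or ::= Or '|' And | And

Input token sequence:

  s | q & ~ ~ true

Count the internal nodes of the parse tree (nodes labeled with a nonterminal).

10

[Or [Or [And [Not s]]] | [And [And [Not q]] & [Not ~ [Not ~ [Not true]]]]]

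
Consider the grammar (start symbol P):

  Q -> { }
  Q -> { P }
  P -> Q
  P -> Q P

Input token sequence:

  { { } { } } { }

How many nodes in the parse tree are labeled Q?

4

[P [Q { [P [Q { }] [P [Q { }]]] }] [P [Q { }]]]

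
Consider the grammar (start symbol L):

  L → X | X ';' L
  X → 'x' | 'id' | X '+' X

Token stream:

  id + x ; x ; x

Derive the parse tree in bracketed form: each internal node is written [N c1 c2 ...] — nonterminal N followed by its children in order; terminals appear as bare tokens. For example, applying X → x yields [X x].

[L [X [X id] + [X x]] ; [L [X x] ; [L [X x]]]]

L
X ; L
X + X ; L
id + X ; L
id + x ; L
id + x ; X ; L
id + x ; x ; L
id + x ; x ; X
id + x ; x ; x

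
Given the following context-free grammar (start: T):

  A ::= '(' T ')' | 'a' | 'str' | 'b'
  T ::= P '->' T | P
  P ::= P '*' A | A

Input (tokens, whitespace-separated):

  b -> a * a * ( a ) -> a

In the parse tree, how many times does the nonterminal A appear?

[T [P [A b]] -> [T [P [P [P [A a]] * [A a]] * [A ( [T [P [A a]]] )]] -> [T [P [A a]]]]]

6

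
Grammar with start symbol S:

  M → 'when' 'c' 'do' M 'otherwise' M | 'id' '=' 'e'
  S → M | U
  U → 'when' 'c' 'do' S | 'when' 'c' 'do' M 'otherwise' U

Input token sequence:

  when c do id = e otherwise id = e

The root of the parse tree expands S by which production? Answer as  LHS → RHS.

S → M

[S [M when c do [M id = e] otherwise [M id = e]]]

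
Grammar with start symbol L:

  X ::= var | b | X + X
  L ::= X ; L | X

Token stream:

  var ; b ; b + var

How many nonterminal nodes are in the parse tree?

[L [X var] ; [L [X b] ; [L [X [X b] + [X var]]]]]

8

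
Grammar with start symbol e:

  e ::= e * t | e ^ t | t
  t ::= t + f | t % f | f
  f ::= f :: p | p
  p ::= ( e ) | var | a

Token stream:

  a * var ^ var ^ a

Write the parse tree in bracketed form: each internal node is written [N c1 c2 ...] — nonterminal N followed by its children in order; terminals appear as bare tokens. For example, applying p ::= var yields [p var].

e
e ^ t
e ^ t ^ t
e * t ^ t ^ t
t * t ^ t ^ t
f * t ^ t ^ t
p * t ^ t ^ t
a * t ^ t ^ t
a * f ^ t ^ t
a * p ^ t ^ t
a * var ^ t ^ t
a * var ^ f ^ t
a * var ^ p ^ t
a * var ^ var ^ t
a * var ^ var ^ f
a * var ^ var ^ p
a * var ^ var ^ a

[e [e [e [e [t [f [p a]]]] * [t [f [p var]]]] ^ [t [f [p var]]]] ^ [t [f [p a]]]]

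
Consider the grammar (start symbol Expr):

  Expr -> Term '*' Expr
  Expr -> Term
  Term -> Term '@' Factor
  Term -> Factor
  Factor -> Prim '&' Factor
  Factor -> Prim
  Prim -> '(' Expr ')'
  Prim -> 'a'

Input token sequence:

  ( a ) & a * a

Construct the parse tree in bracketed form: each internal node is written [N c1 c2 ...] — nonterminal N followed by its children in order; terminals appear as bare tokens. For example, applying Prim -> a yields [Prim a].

Expr
Term * Expr
Factor * Expr
Prim & Factor * Expr
( Expr ) & Factor * Expr
( Term ) & Factor * Expr
( Factor ) & Factor * Expr
( Prim ) & Factor * Expr
( a ) & Factor * Expr
( a ) & Prim * Expr
( a ) & a * Expr
( a ) & a * Term
( a ) & a * Factor
( a ) & a * Prim
( a ) & a * a

[Expr [Term [Factor [Prim ( [Expr [Term [Factor [Prim a]]]] )] & [Factor [Prim a]]]] * [Expr [Term [Factor [Prim a]]]]]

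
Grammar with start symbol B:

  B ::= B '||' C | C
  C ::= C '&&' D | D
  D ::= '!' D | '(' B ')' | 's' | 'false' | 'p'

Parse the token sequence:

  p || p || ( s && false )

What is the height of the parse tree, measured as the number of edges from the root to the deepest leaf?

7

[B [B [B [C [D p]]] || [C [D p]]] || [C [D ( [B [C [C [D s]] && [D false]]] )]]]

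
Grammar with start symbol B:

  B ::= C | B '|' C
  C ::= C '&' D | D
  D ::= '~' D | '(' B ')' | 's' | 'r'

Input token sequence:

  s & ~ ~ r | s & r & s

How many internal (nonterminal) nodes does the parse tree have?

14

[B [B [C [C [D s]] & [D ~ [D ~ [D r]]]]] | [C [C [C [D s]] & [D r]] & [D s]]]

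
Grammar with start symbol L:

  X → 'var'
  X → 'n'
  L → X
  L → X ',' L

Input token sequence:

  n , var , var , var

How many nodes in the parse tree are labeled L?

[L [X n] , [L [X var] , [L [X var] , [L [X var]]]]]

4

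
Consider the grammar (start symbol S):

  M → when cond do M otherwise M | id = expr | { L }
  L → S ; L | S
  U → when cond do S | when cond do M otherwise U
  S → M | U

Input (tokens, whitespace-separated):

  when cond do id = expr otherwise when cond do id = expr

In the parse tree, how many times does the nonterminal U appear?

2

[S [U when cond do [M id = expr] otherwise [U when cond do [S [M id = expr]]]]]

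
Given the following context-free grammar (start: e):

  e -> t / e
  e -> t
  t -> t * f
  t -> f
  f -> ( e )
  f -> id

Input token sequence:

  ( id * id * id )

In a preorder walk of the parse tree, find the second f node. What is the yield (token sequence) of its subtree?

[e [t [f ( [e [t [t [t [f id]] * [f id]] * [f id]]] )]]]

id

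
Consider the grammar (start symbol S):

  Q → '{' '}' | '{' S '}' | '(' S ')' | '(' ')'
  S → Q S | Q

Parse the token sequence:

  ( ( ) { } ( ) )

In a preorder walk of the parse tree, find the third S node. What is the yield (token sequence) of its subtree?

[S [Q ( [S [Q ( )] [S [Q { }] [S [Q ( )]]]] )]]

{ } ( )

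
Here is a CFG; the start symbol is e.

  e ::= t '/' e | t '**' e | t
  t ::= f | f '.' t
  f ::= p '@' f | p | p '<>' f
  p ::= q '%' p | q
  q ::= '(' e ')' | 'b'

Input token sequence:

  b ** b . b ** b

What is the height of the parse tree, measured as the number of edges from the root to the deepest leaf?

7

[e [t [f [p [q b]]]] ** [e [t [f [p [q b]]] . [t [f [p [q b]]]]] ** [e [t [f [p [q b]]]]]]]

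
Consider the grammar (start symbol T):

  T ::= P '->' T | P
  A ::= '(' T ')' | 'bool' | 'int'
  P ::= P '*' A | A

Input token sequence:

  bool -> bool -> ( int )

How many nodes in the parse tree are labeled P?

[T [P [A bool]] -> [T [P [A bool]] -> [T [P [A ( [T [P [A int]]] )]]]]]

4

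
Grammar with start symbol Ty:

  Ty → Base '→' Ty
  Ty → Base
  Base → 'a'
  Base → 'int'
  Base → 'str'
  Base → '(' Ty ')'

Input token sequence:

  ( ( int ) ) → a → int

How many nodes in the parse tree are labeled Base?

[Ty [Base ( [Ty [Base ( [Ty [Base int]] )]] )] → [Ty [Base a] → [Ty [Base int]]]]

5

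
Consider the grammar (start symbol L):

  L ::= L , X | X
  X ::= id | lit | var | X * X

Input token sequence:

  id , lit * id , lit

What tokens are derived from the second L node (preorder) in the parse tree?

[L [L [L [X id]] , [X [X lit] * [X id]]] , [X lit]]

id , lit * id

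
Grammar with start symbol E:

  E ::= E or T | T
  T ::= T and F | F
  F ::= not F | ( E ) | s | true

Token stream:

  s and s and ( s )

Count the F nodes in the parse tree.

4

[E [T [T [T [F s]] and [F s]] and [F ( [E [T [F s]]] )]]]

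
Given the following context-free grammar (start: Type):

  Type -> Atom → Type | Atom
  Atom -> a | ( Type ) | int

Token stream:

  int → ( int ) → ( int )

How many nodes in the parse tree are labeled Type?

5

[Type [Atom int] → [Type [Atom ( [Type [Atom int]] )] → [Type [Atom ( [Type [Atom int]] )]]]]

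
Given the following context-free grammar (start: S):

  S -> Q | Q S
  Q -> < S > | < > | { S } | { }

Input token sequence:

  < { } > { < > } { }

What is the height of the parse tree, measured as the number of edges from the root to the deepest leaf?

5

[S [Q < [S [Q { }]] >] [S [Q { [S [Q < >]] }] [S [Q { }]]]]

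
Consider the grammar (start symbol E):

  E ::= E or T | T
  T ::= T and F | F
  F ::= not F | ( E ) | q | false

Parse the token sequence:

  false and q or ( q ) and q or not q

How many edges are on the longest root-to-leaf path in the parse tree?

[E [E [E [T [T [F false]] and [F q]]] or [T [T [F ( [E [T [F q]]] )]] and [F q]]] or [T [F not [F q]]]]

8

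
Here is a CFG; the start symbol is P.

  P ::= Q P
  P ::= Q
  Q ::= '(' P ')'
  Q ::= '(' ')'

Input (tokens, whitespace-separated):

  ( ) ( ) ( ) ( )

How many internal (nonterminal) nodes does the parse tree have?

[P [Q ( )] [P [Q ( )] [P [Q ( )] [P [Q ( )]]]]]

8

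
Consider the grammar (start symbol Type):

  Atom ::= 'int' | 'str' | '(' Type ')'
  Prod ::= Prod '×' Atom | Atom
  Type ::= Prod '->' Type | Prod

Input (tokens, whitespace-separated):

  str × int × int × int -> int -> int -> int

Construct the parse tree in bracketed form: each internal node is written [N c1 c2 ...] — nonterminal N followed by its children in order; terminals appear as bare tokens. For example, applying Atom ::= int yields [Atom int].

Type
Prod -> Type
Prod × Atom -> Type
Prod × Atom × Atom -> Type
Prod × Atom × Atom × Atom -> Type
Atom × Atom × Atom × Atom -> Type
str × Atom × Atom × Atom -> Type
str × int × Atom × Atom -> Type
str × int × int × Atom -> Type
str × int × int × int -> Type
str × int × int × int -> Prod -> Type
str × int × int × int -> Atom -> Type
str × int × int × int -> int -> Type
str × int × int × int -> int -> Prod -> Type
str × int × int × int -> int -> Atom -> Type
str × int × int × int -> int -> int -> Type
str × int × int × int -> int -> int -> Prod
str × int × int × int -> int -> int -> Atom
str × int × int × int -> int -> int -> int

[Type [Prod [Prod [Prod [Prod [Atom str]] × [Atom int]] × [Atom int]] × [Atom int]] -> [Type [Prod [Atom int]] -> [Type [Prod [Atom int]] -> [Type [Prod [Atom int]]]]]]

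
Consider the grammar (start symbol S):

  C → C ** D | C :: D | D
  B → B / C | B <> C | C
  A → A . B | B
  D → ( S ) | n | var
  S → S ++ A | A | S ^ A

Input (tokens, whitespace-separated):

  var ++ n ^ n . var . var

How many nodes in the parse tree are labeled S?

[S [S [S [A [B [C [D var]]]]] ++ [A [B [C [D n]]]]] ^ [A [A [A [B [C [D n]]]] . [B [C [D var]]]] . [B [C [D var]]]]]

3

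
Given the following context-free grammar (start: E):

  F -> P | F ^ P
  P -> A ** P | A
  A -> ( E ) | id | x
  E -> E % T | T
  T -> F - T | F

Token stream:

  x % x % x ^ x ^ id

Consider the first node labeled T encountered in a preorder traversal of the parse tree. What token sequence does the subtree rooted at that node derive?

x

[E [E [E [T [F [P [A x]]]]] % [T [F [P [A x]]]]] % [T [F [F [F [P [A x]]] ^ [P [A x]]] ^ [P [A id]]]]]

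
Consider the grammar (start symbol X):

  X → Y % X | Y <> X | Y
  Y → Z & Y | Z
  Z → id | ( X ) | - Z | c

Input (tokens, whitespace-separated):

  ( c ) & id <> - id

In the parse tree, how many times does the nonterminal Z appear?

[X [Y [Z ( [X [Y [Z c]]] )] & [Y [Z id]]] <> [X [Y [Z - [Z id]]]]]

5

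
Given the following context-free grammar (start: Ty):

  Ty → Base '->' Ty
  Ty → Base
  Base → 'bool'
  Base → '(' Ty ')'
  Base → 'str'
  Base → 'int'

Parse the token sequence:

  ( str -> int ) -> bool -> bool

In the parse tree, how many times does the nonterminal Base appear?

5

[Ty [Base ( [Ty [Base str] -> [Ty [Base int]]] )] -> [Ty [Base bool] -> [Ty [Base bool]]]]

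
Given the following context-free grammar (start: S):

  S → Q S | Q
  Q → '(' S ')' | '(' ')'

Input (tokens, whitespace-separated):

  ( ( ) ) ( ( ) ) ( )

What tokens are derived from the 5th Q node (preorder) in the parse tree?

[S [Q ( [S [Q ( )]] )] [S [Q ( [S [Q ( )]] )] [S [Q ( )]]]]

( )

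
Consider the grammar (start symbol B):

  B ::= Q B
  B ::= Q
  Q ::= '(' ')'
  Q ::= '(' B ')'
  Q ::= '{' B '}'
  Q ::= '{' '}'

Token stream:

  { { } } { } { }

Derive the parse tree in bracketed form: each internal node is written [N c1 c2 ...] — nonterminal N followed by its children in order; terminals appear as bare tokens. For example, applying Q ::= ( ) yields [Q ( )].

[B [Q { [B [Q { }]] }] [B [Q { }] [B [Q { }]]]]

B
Q B
{ B } B
{ Q } B
{ { } } B
{ { } } Q B
{ { } } { } B
{ { } } { } Q
{ { } } { } { }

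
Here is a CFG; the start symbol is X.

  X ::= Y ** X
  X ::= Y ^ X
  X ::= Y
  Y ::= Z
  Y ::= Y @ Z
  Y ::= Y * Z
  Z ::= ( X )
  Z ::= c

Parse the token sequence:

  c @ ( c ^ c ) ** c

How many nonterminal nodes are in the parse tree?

14

[X [Y [Y [Z c]] @ [Z ( [X [Y [Z c]] ^ [X [Y [Z c]]]] )]] ** [X [Y [Z c]]]]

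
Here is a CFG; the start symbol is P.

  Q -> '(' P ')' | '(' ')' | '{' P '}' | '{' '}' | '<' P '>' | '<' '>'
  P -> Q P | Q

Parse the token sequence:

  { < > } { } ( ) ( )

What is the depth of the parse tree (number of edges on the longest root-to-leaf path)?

[P [Q { [P [Q < >]] }] [P [Q { }] [P [Q ( )] [P [Q ( )]]]]]

5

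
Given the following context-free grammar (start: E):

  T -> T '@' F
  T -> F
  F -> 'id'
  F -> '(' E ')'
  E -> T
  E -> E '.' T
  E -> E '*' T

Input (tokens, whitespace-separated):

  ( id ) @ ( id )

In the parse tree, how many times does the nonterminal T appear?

[E [T [T [F ( [E [T [F id]]] )]] @ [F ( [E [T [F id]]] )]]]

4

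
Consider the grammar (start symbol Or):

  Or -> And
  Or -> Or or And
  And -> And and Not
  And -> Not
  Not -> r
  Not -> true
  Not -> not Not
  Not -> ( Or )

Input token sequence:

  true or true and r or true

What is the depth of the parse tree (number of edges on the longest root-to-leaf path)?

5

[Or [Or [Or [And [Not true]]] or [And [And [Not true]] and [Not r]]] or [And [Not true]]]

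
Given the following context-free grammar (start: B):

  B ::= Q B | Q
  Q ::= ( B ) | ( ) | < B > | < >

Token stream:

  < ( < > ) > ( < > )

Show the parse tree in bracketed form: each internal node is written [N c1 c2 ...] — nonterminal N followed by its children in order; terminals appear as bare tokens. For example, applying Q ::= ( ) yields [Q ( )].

[B [Q < [B [Q ( [B [Q < >]] )]] >] [B [Q ( [B [Q < >]] )]]]

B
Q B
< B > B
< Q > B
< ( B ) > B
< ( Q ) > B
< ( < > ) > B
< ( < > ) > Q
< ( < > ) > ( B )
< ( < > ) > ( Q )
< ( < > ) > ( < > )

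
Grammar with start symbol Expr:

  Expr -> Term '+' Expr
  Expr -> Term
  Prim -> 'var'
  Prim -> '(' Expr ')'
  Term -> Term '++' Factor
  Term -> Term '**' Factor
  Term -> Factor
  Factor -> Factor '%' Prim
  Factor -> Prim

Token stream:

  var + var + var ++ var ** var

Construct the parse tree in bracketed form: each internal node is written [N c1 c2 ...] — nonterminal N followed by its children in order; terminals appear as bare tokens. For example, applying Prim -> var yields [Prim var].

[Expr [Term [Factor [Prim var]]] + [Expr [Term [Factor [Prim var]]] + [Expr [Term [Term [Term [Factor [Prim var]]] ++ [Factor [Prim var]]] ** [Factor [Prim var]]]]]]

Expr
Term + Expr
Factor + Expr
Prim + Expr
var + Expr
var + Term + Expr
var + Factor + Expr
var + Prim + Expr
var + var + Expr
var + var + Term
var + var + Term ** Factor
var + var + Term ++ Factor ** Factor
var + var + Factor ++ Factor ** Factor
var + var + Prim ++ Factor ** Factor
var + var + var ++ Factor ** Factor
var + var + var ++ Prim ** Factor
var + var + var ++ var ** Factor
var + var + var ++ var ** Prim
var + var + var ++ var ** var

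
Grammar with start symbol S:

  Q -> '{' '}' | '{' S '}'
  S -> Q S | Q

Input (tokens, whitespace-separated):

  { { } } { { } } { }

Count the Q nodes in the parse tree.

5

[S [Q { [S [Q { }]] }] [S [Q { [S [Q { }]] }] [S [Q { }]]]]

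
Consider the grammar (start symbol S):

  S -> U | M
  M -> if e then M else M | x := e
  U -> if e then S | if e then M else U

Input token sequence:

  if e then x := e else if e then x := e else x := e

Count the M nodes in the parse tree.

5

[S [M if e then [M x := e] else [M if e then [M x := e] else [M x := e]]]]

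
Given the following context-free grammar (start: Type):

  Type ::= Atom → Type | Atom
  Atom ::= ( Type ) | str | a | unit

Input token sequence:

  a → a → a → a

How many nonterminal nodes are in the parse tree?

[Type [Atom a] → [Type [Atom a] → [Type [Atom a] → [Type [Atom a]]]]]

8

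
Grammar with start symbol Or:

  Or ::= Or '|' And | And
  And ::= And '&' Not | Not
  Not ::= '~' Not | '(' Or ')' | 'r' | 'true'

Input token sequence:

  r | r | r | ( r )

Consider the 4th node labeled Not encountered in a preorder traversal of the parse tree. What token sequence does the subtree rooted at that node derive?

( r )

[Or [Or [Or [Or [And [Not r]]] | [And [Not r]]] | [And [Not r]]] | [And [Not ( [Or [And [Not r]]] )]]]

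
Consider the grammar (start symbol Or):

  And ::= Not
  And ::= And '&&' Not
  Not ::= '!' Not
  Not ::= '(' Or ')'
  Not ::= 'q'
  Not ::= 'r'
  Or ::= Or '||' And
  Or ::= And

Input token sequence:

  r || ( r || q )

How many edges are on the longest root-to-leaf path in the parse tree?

7

[Or [Or [And [Not r]]] || [And [Not ( [Or [Or [And [Not r]]] || [And [Not q]]] )]]]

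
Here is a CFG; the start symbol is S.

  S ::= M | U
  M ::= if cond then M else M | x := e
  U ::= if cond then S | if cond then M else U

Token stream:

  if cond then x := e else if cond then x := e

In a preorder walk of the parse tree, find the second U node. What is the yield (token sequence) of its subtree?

if cond then x := e

[S [U if cond then [M x := e] else [U if cond then [S [M x := e]]]]]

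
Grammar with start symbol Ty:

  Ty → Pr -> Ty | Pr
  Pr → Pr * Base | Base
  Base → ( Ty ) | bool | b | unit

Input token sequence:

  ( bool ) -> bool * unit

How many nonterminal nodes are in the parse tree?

11

[Ty [Pr [Base ( [Ty [Pr [Base bool]]] )]] -> [Ty [Pr [Pr [Base bool]] * [Base unit]]]]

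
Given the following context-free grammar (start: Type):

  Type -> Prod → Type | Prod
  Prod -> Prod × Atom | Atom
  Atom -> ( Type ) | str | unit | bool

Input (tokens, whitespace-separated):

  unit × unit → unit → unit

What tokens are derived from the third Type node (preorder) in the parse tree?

[Type [Prod [Prod [Atom unit]] × [Atom unit]] → [Type [Prod [Atom unit]] → [Type [Prod [Atom unit]]]]]

unit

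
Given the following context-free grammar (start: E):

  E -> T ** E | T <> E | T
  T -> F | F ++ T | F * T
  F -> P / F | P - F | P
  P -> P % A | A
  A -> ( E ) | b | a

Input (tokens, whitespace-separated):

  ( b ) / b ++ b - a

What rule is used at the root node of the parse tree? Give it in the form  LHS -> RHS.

E -> T

[E [T [F [P [A ( [E [T [F [P [A b]]]]] )]] / [F [P [A b]]]] ++ [T [F [P [A b]] - [F [P [A a]]]]]]]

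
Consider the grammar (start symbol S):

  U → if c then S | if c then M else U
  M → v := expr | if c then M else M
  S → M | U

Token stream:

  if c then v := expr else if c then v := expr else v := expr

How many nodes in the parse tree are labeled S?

[S [M if c then [M v := expr] else [M if c then [M v := expr] else [M v := expr]]]]

1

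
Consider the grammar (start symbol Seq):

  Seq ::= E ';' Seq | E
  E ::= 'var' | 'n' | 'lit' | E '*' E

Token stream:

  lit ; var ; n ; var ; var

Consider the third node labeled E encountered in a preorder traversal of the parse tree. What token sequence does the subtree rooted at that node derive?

[Seq [E lit] ; [Seq [E var] ; [Seq [E n] ; [Seq [E var] ; [Seq [E var]]]]]]

n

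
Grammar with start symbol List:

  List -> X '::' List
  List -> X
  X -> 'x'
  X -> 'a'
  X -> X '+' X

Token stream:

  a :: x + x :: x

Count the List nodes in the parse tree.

[List [X a] :: [List [X [X x] + [X x]] :: [List [X x]]]]

3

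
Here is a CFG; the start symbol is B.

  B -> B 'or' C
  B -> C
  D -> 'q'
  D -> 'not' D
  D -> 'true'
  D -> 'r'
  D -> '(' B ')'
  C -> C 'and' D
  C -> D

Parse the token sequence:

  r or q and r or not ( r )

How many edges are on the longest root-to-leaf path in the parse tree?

[B [B [B [C [D r]]] or [C [C [D q]] and [D r]]] or [C [D not [D ( [B [C [D r]]] )]]]]

7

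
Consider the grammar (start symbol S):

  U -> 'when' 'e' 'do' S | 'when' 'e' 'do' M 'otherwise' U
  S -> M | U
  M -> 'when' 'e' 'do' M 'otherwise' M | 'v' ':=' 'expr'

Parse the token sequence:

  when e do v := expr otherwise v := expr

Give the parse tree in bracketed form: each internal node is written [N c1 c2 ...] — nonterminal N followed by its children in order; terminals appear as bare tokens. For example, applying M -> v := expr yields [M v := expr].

[S [M when e do [M v := expr] otherwise [M v := expr]]]

S
M
when e do M otherwise M
when e do v := expr otherwise M
when e do v := expr otherwise v := expr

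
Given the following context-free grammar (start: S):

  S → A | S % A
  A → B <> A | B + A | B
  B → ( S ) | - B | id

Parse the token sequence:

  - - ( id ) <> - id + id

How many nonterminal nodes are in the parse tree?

13

[S [A [B - [B - [B ( [S [A [B id]]] )]]] <> [A [B - [B id]] + [A [B id]]]]]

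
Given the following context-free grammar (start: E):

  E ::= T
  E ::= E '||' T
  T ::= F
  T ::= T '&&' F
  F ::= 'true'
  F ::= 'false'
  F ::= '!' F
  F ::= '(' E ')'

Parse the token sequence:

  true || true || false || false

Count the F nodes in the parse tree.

[E [E [E [E [T [F true]]] || [T [F true]]] || [T [F false]]] || [T [F false]]]

4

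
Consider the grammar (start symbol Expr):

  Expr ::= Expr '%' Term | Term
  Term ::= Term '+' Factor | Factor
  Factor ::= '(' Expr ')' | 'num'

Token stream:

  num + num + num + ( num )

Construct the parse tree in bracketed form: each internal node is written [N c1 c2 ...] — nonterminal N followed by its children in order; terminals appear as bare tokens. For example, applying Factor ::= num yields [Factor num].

Expr
Term
Term + Factor
Term + Factor + Factor
Term + Factor + Factor + Factor
Factor + Factor + Factor + Factor
num + Factor + Factor + Factor
num + num + Factor + Factor
num + num + num + Factor
num + num + num + ( Expr )
num + num + num + ( Term )
num + num + num + ( Factor )
num + num + num + ( num )

[Expr [Term [Term [Term [Term [Factor num]] + [Factor num]] + [Factor num]] + [Factor ( [Expr [Term [Factor num]]] )]]]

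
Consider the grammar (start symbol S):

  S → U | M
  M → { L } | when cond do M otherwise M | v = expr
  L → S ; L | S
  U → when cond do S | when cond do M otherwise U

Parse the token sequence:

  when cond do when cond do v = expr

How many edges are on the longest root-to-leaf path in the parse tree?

[S [U when cond do [S [U when cond do [S [M v = expr]]]]]]

6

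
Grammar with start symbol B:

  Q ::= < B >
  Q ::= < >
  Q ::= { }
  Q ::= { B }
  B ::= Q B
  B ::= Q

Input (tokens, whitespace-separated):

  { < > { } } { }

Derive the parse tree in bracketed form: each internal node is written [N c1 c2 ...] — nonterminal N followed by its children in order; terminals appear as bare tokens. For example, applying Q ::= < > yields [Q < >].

B
Q B
{ B } B
{ Q B } B
{ < > B } B
{ < > Q } B
{ < > { } } B
{ < > { } } Q
{ < > { } } { }

[B [Q { [B [Q < >] [B [Q { }]]] }] [B [Q { }]]]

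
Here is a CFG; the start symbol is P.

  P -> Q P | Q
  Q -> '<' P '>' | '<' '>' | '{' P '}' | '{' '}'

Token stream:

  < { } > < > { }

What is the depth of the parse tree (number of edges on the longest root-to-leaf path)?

4

[P [Q < [P [Q { }]] >] [P [Q < >] [P [Q { }]]]]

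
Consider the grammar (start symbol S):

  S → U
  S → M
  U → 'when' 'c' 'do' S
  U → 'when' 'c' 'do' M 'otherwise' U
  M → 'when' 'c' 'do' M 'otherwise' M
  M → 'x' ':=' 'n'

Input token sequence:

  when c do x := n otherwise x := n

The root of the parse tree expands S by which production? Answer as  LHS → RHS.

[S [M when c do [M x := n] otherwise [M x := n]]]

S → M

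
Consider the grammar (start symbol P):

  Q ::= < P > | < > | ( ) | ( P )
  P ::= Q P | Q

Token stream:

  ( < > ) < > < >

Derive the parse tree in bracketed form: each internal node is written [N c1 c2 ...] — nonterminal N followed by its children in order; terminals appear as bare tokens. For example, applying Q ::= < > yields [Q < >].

P
Q P
( P ) P
( Q ) P
( < > ) P
( < > ) Q P
( < > ) < > P
( < > ) < > Q
( < > ) < > < >

[P [Q ( [P [Q < >]] )] [P [Q < >] [P [Q < >]]]]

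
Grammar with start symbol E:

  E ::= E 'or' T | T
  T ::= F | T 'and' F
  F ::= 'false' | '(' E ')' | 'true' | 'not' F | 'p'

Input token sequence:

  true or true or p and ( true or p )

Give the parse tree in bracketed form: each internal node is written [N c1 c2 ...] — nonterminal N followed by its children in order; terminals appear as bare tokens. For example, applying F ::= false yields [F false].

[E [E [E [T [F true]]] or [T [F true]]] or [T [T [F p]] and [F ( [E [E [T [F true]]] or [T [F p]]] )]]]

E
E or T
E or T or T
T or T or T
F or T or T
true or T or T
true or F or T
true or true or T
true or true or T and F
true or true or F and F
true or true or p and F
true or true or p and ( E )
true or true or p and ( E or T )
true or true or p and ( T or T )
true or true or p and ( F or T )
true or true or p and ( true or T )
true or true or p and ( true or F )
true or true or p and ( true or p )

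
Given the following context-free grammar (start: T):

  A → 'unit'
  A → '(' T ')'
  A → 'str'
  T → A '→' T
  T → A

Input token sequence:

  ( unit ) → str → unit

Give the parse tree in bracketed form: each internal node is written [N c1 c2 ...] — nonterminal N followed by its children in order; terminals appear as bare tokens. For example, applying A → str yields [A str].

T
A → T
( T ) → T
( A ) → T
( unit ) → T
( unit ) → A → T
( unit ) → str → T
( unit ) → str → A
( unit ) → str → unit

[T [A ( [T [A unit]] )] → [T [A str] → [T [A unit]]]]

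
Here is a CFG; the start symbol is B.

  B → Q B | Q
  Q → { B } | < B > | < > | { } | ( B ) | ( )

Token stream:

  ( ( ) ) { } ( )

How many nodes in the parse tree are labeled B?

[B [Q ( [B [Q ( )]] )] [B [Q { }] [B [Q ( )]]]]

4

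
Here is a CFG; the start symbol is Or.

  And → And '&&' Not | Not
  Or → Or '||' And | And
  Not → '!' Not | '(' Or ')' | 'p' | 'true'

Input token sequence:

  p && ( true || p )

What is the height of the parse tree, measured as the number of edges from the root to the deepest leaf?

[Or [And [And [Not p]] && [Not ( [Or [Or [And [Not true]]] || [And [Not p]]] )]]]

7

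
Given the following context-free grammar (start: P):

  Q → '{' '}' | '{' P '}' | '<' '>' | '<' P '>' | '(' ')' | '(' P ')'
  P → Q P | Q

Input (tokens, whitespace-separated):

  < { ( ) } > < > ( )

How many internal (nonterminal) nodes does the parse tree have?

[P [Q < [P [Q { [P [Q ( )]] }]] >] [P [Q < >] [P [Q ( )]]]]

10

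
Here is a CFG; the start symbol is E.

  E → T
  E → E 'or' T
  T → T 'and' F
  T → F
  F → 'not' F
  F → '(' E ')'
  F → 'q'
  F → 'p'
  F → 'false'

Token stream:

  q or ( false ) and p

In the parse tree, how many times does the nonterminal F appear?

4

[E [E [T [F q]]] or [T [T [F ( [E [T [F false]]] )]] and [F p]]]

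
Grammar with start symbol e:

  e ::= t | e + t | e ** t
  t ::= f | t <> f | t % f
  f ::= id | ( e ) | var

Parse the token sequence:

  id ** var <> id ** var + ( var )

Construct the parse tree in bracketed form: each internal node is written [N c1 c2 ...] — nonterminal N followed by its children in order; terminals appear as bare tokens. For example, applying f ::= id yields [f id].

e
e + t
e ** t + t
e ** t ** t + t
t ** t ** t + t
f ** t ** t + t
id ** t ** t + t
id ** t <> f ** t + t
id ** f <> f ** t + t
id ** var <> f ** t + t
id ** var <> id ** t + t
id ** var <> id ** f + t
id ** var <> id ** var + t
id ** var <> id ** var + f
id ** var <> id ** var + ( e )
id ** var <> id ** var + ( t )
id ** var <> id ** var + ( f )
id ** var <> id ** var + ( var )

[e [e [e [e [t [f id]]] ** [t [t [f var]] <> [f id]]] ** [t [f var]]] + [t [f ( [e [t [f var]]] )]]]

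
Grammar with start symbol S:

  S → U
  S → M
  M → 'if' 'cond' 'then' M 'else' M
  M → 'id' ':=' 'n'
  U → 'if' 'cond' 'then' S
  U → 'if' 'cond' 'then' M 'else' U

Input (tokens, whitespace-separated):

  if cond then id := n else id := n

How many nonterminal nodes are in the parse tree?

4

[S [M if cond then [M id := n] else [M id := n]]]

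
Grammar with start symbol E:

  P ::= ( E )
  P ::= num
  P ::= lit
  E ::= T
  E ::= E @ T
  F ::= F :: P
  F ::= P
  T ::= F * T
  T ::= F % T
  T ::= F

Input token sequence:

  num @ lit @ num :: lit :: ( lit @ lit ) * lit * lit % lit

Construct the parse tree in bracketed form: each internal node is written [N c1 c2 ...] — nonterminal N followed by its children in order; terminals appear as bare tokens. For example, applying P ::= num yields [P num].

[E [E [E [T [F [P num]]]] @ [T [F [P lit]]]] @ [T [F [F [F [P num]] :: [P lit]] :: [P ( [E [E [T [F [P lit]]]] @ [T [F [P lit]]]] )]] * [T [F [P lit]] * [T [F [P lit]] % [T [F [P lit]]]]]]]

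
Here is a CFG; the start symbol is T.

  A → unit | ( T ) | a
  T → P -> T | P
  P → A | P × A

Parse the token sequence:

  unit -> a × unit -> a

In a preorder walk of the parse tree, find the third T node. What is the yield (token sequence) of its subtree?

[T [P [A unit]] -> [T [P [P [A a]] × [A unit]] -> [T [P [A a]]]]]

a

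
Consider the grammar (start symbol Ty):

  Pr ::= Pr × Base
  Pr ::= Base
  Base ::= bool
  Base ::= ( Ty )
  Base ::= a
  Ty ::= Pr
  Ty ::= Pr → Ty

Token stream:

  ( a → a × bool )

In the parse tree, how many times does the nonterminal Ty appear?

3

[Ty [Pr [Base ( [Ty [Pr [Base a]] → [Ty [Pr [Pr [Base a]] × [Base bool]]]] )]]]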